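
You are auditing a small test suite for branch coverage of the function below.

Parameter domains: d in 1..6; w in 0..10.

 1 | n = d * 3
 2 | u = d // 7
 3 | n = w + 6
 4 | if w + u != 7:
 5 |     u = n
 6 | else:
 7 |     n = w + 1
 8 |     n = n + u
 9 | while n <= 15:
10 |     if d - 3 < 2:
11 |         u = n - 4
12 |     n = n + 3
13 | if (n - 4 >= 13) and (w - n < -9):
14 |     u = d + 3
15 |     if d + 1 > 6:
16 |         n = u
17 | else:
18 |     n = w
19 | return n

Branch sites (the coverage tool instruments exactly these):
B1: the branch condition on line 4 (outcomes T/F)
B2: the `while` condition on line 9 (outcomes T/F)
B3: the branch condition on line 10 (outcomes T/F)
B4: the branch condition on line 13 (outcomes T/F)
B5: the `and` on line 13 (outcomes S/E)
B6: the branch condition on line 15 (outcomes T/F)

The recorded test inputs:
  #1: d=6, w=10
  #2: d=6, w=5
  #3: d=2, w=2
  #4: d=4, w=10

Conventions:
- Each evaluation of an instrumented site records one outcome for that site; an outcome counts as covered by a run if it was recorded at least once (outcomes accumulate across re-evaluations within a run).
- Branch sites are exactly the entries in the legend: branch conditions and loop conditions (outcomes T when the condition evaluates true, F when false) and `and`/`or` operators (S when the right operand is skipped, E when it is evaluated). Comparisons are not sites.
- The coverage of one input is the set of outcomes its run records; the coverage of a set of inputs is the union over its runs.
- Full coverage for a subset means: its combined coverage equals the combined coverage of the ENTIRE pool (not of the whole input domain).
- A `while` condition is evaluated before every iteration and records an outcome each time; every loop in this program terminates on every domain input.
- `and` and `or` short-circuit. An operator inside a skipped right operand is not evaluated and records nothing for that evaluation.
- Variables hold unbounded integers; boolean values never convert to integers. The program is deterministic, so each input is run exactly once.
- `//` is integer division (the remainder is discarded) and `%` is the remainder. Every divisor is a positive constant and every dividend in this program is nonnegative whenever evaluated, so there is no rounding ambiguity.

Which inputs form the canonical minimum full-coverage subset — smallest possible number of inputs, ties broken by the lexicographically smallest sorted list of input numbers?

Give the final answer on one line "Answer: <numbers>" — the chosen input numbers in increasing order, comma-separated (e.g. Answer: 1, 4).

#1 (d=6, w=10) -> B1->T, B2->F, B5->S, B4->F; covered: B1=T, B2=F, B4=F, B5=S
#2 (d=6, w=5) -> B1->T, B2->T, B3->F, B2->T, B3->F, B2->F, B5->E, B4->T, B6->T; covered: B1=T, B2=T, B2=F, B3=F, B4=T, B5=E, B6=T
#3 (d=2, w=2) -> B1->T, B2->T, B3->T, B2->T, B3->T, B2->T, B3->T, B2->F, B5->E, B4->T, B6->F; covered: B1=T, B2=T, B2=F, B3=T, B4=T, B5=E, B6=F
#4 (d=4, w=10) -> B1->T, B2->F, B5->S, B4->F; covered: B1=T, B2=F, B4=F, B5=S
union over all inputs: B1=T, B2=T, B2=F, B3=T, B3=F, B4=T, B4=F, B5=S, B5=E, B6=T, B6=F (11 outcomes)
every size-1 subset falls short of the 11 outcomes (best: 7/11)
every size-2 subset falls short of the 11 outcomes (best: 9/11)
the canonical winner is {1, 2, 3}: size 3, full 11-outcome coverage, earliest index list among size-3 covers

Answer: 1, 2, 3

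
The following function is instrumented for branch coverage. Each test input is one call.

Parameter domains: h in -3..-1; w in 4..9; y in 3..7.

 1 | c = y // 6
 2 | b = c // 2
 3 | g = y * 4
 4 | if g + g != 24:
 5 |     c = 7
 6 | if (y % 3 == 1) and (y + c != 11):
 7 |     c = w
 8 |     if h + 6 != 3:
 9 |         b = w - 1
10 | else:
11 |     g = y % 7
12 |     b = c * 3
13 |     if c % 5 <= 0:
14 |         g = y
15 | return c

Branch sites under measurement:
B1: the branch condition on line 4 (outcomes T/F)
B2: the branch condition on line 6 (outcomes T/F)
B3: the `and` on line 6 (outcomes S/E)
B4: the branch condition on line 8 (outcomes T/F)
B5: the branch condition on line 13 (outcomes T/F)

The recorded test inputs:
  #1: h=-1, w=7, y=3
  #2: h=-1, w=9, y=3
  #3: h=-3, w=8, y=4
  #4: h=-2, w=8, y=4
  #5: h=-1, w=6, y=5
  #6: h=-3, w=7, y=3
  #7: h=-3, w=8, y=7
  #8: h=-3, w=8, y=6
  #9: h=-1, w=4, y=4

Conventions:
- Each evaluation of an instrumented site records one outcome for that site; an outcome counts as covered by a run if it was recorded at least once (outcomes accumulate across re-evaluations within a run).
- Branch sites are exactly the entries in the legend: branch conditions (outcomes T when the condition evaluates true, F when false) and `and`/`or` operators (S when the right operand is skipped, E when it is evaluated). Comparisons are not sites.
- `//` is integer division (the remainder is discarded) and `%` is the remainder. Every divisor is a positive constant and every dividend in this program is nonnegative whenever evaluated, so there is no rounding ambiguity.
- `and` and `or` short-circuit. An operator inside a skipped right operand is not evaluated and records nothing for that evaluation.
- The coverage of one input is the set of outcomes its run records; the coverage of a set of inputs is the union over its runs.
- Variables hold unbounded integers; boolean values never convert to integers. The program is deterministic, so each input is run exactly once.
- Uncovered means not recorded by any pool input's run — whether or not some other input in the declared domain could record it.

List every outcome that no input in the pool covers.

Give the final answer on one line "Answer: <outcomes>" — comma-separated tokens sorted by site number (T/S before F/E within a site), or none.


run #1 (h=-1, w=7, y=3) runs B1->F, B3->S, B2->F, B5->T; records B1=F, B2=F, B3=S, B5=T
run #2 (h=-1, w=9, y=3) runs B1->F, B3->S, B2->F, B5->T; records B1=F, B2=F, B3=S, B5=T
run #3 (h=-3, w=8, y=4) runs B1->T, B3->E, B2->F, B5->F; records B1=T, B2=F, B3=E, B5=F
run #4 (h=-2, w=8, y=4) runs B1->T, B3->E, B2->F, B5->F; records B1=T, B2=F, B3=E, B5=F
run #5 (h=-1, w=6, y=5) runs B1->T, B3->S, B2->F, B5->F; records B1=T, B2=F, B3=S, B5=F
run #6 (h=-3, w=7, y=3) runs B1->F, B3->S, B2->F, B5->T; records B1=F, B2=F, B3=S, B5=T
run #7 (h=-3, w=8, y=7) runs B1->T, B3->E, B2->T, B4->F; records B1=T, B2=T, B3=E, B4=F
run #8 (h=-3, w=8, y=6) runs B1->T, B3->S, B2->F, B5->F; records B1=T, B2=F, B3=S, B5=F
run #9 (h=-1, w=4, y=4) runs B1->T, B3->E, B2->F, B5->F; records B1=T, B2=F, B3=E, B5=F
union over the pool: B1=T, B1=F, B2=T, B2=F, B3=S, B3=E, B4=F, B5=T, B5=F
uncovered (1 of 10): B4=T
Answer: B4=T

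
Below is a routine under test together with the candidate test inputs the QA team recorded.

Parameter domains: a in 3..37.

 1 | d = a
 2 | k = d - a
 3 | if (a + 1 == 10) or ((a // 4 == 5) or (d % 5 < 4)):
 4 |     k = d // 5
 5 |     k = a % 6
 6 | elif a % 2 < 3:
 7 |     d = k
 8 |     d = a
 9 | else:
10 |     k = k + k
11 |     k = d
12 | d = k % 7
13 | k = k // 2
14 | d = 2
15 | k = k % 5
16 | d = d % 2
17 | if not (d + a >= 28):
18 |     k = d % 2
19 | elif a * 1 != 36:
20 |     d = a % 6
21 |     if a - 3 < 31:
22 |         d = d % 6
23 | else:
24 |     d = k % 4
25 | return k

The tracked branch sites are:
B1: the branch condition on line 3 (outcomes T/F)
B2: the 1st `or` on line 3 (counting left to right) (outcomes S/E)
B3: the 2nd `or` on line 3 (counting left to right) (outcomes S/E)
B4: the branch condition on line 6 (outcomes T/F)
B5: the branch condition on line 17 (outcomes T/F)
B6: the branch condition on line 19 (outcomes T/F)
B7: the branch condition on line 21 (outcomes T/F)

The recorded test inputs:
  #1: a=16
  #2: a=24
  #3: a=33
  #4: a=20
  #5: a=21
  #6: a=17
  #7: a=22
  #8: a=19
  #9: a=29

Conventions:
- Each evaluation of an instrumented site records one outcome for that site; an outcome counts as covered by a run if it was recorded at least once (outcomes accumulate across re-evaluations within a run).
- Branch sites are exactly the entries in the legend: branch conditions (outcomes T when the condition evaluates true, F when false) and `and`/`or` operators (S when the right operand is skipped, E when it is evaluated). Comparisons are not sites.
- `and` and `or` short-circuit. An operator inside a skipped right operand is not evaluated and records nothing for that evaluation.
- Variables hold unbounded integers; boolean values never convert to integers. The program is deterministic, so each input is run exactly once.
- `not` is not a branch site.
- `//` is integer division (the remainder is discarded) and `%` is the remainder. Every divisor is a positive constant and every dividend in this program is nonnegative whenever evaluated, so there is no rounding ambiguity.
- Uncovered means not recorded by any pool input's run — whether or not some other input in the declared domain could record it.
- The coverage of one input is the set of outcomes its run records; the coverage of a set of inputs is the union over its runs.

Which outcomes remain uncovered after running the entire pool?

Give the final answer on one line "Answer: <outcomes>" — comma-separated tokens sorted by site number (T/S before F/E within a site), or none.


run #1 (a=16) runs B2->E, B3->E, B1->T, B5->T; records B1=T, B2=E, B3=E, B5=T
run #2 (a=24) runs B2->E, B3->E, B1->F, B4->T, B5->T; records B1=F, B2=E, B3=E, B4=T, B5=T
run #3 (a=33) runs B2->E, B3->E, B1->T, B5->F, B6->T, B7->T; records B1=T, B2=E, B3=E, B5=F, B6=T, B7=T
run #4 (a=20) runs B2->E, B3->S, B1->T, B5->T; records B1=T, B2=E, B3=S, B5=T
run #5 (a=21) runs B2->E, B3->S, B1->T, B5->T; records B1=T, B2=E, B3=S, B5=T
run #6 (a=17) runs B2->E, B3->E, B1->T, B5->T; records B1=T, B2=E, B3=E, B5=T
run #7 (a=22) runs B2->E, B3->S, B1->T, B5->T; records B1=T, B2=E, B3=S, B5=T
run #8 (a=19) runs B2->E, B3->E, B1->F, B4->T, B5->T; records B1=F, B2=E, B3=E, B4=T, B5=T
run #9 (a=29) runs B2->E, B3->E, B1->F, B4->T, B5->F, B6->T, B7->T; records B1=F, B2=E, B3=E, B4=T, B5=F, B6=T, B7=T
union over the pool: B1=T, B1=F, B2=E, B3=S, B3=E, B4=T, B5=T, B5=F, B6=T, B7=T
uncovered (4 of 14): B2=S, B4=F, B6=F, B7=F
Answer: B2=S, B4=F, B6=F, B7=F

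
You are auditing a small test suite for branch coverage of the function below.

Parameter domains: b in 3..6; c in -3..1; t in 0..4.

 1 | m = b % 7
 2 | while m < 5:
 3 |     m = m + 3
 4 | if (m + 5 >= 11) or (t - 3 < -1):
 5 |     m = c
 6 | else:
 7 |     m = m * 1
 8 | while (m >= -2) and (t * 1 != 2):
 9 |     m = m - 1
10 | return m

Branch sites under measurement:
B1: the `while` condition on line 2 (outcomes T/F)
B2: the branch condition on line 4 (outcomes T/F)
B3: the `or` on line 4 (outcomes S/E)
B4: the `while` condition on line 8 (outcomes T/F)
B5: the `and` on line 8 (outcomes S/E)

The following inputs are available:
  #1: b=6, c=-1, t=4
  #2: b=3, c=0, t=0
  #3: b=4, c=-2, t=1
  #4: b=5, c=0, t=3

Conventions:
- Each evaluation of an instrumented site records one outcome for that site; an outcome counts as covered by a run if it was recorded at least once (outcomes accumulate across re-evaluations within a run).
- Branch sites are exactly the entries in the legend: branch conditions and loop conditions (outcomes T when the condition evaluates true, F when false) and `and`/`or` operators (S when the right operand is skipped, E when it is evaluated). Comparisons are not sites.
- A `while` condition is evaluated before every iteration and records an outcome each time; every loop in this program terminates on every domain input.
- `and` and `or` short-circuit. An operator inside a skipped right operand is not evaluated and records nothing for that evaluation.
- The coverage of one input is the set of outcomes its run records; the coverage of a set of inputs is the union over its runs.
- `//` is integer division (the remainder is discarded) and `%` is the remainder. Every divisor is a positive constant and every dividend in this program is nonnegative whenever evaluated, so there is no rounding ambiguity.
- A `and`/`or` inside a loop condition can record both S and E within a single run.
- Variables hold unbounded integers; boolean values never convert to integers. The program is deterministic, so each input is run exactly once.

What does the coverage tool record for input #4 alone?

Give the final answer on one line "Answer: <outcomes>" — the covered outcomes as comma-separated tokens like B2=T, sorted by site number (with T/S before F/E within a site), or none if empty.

Simulating input #4 (b=5, c=0, t=3) step by step:
  B1->F, B3->E, B2->F, B5->E, B4->T, B5->E, B4->T, B5->E, B4->T, B5->E
  B4->T, B5->E, B4->T, B5->E, B4->T, B5->E, B4->T, B5->E, B4->T, B5->S
  B4->F
as a set, this run covers: B1=F, B2=F, B3=E, B4=T, B4=F, B5=S, B5=E

Answer: B1=F, B2=F, B3=E, B4=T, B4=F, B5=S, B5=E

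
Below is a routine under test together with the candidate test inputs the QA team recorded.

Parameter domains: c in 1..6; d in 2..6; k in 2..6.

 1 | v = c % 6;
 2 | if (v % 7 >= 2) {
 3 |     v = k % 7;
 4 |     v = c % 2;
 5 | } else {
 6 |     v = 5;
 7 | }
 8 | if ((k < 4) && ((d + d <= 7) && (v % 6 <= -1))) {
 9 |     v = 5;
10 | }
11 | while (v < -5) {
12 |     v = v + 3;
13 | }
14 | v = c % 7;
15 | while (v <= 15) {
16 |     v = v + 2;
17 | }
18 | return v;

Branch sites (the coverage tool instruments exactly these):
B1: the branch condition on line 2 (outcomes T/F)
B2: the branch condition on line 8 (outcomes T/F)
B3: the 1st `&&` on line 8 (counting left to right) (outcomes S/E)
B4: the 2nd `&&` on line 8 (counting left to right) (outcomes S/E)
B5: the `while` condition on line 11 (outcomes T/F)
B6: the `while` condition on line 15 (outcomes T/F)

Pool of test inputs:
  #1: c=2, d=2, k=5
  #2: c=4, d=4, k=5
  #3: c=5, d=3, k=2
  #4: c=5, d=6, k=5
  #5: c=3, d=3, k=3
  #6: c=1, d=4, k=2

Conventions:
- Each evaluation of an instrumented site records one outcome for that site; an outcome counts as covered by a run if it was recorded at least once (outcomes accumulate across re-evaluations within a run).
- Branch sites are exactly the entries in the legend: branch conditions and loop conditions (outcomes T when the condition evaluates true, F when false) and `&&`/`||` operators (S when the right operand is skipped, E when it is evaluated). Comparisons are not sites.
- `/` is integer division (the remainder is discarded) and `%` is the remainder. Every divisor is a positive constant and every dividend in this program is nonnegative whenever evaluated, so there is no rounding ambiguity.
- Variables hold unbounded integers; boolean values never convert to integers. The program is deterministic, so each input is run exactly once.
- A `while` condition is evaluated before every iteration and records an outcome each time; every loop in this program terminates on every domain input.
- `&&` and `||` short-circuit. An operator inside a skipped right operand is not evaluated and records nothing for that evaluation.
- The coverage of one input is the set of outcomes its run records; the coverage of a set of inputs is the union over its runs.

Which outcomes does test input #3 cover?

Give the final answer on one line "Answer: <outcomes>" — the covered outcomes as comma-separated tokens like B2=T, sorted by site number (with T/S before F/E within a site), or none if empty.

Event log for input #3 (c=5, d=3, k=2):
  B1->T, B3->E, B4->E, B2->F, B5->F, B6->T, B6->T, B6->T, B6->T, B6->T
  B6->T, B6->F
as a set, this run covers: B1=T, B2=F, B3=E, B4=E, B5=F, B6=T, B6=F

Answer: B1=T, B2=F, B3=E, B4=E, B5=F, B6=T, B6=F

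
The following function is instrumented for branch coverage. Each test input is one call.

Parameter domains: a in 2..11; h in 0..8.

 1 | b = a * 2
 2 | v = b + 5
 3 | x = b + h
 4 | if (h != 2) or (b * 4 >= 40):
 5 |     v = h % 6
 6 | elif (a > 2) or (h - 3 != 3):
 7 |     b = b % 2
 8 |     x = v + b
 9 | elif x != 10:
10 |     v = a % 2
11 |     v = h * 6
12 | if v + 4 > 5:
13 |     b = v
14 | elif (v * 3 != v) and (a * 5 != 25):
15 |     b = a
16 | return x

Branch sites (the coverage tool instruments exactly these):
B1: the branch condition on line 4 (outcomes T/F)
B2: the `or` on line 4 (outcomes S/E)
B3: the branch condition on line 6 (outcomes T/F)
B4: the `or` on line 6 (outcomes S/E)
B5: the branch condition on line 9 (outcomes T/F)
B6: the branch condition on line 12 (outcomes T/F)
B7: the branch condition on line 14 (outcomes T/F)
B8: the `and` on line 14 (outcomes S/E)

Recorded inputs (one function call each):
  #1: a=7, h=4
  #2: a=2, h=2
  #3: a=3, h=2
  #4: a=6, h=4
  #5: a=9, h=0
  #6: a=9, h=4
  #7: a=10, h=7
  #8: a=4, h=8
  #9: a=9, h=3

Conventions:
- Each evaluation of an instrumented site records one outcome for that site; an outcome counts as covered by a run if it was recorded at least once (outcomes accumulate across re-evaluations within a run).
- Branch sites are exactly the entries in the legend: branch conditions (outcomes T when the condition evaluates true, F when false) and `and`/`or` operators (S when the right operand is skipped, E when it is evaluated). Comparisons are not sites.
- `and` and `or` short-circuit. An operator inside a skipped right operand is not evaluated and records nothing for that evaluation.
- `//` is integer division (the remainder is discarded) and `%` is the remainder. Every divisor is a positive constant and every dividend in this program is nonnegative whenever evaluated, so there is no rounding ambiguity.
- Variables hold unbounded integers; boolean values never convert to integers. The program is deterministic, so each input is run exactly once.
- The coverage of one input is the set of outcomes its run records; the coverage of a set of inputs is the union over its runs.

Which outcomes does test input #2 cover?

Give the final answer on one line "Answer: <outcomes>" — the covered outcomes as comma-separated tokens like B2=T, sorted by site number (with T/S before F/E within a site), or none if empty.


Event log for input #2 (a=2, h=2):
  B2->E, B1->F, B4->E, B3->T, B6->T
collecting distinct outcomes: B1=F, B2=E, B3=T, B4=E, B6=T
Answer: B1=F, B2=E, B3=T, B4=E, B6=T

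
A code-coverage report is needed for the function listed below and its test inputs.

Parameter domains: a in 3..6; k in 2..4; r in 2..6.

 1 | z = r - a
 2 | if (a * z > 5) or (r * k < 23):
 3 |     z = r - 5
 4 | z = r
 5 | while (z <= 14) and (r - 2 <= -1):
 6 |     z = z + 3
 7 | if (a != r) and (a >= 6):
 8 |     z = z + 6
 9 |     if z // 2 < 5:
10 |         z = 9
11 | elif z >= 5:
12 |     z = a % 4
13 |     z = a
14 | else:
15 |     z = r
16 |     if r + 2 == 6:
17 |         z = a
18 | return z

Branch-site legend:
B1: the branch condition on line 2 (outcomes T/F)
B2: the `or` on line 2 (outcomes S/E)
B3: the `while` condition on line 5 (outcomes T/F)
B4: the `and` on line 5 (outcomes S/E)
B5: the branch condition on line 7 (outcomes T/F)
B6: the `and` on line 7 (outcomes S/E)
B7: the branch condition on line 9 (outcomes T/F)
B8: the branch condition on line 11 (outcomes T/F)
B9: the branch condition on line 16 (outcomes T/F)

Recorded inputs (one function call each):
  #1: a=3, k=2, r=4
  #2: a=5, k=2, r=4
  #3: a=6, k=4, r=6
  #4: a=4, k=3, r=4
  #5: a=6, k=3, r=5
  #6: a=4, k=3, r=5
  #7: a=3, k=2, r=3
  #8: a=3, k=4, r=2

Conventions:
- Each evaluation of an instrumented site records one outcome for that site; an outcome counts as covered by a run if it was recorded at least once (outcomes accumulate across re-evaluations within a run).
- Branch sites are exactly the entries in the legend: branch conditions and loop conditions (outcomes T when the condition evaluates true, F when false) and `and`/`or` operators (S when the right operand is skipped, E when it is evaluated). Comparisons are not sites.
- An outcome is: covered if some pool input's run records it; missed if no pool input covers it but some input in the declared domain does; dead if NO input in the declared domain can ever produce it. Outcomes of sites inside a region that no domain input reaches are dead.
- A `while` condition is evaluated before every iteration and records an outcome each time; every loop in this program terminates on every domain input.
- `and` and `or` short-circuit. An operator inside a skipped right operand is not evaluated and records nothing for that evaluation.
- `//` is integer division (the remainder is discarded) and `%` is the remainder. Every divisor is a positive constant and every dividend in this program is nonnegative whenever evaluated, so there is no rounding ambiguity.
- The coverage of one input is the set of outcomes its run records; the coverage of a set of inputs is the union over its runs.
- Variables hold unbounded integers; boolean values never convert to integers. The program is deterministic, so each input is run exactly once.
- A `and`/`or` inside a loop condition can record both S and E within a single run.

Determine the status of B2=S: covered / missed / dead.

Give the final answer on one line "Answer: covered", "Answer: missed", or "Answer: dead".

no pool input records B2=S
but domain input (a=3, k=2, r=5) does record it -> reachable, so missed

Answer: missed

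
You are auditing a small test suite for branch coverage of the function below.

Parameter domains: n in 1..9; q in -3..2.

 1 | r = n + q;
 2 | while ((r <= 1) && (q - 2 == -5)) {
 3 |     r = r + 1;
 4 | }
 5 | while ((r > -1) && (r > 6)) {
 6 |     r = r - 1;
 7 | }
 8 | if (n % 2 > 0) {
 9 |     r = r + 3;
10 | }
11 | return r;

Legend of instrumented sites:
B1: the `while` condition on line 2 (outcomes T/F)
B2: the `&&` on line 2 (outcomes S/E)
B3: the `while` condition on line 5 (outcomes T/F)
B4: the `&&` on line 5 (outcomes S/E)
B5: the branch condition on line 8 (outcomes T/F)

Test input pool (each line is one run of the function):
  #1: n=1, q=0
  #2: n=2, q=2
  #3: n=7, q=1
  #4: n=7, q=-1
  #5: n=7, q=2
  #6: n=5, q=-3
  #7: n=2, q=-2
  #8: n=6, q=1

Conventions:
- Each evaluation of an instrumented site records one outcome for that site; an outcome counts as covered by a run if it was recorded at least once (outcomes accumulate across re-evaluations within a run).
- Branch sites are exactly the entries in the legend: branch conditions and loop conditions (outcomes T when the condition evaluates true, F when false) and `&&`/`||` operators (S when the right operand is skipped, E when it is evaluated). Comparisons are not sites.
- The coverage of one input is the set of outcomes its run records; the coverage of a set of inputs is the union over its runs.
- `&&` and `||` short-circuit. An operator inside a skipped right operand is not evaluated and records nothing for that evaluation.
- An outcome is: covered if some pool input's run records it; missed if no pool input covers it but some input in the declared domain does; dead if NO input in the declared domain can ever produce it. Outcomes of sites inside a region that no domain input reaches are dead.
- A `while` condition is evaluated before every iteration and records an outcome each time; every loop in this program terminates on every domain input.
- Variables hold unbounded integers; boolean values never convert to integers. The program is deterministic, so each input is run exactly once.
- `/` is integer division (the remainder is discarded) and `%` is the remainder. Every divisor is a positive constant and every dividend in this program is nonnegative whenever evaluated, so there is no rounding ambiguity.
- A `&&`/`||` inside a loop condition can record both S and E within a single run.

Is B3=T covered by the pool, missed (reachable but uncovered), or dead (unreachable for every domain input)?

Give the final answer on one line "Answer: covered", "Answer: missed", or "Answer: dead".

B3=T is recorded by pool input(s) 3, 5, 8 -> covered

Answer: covered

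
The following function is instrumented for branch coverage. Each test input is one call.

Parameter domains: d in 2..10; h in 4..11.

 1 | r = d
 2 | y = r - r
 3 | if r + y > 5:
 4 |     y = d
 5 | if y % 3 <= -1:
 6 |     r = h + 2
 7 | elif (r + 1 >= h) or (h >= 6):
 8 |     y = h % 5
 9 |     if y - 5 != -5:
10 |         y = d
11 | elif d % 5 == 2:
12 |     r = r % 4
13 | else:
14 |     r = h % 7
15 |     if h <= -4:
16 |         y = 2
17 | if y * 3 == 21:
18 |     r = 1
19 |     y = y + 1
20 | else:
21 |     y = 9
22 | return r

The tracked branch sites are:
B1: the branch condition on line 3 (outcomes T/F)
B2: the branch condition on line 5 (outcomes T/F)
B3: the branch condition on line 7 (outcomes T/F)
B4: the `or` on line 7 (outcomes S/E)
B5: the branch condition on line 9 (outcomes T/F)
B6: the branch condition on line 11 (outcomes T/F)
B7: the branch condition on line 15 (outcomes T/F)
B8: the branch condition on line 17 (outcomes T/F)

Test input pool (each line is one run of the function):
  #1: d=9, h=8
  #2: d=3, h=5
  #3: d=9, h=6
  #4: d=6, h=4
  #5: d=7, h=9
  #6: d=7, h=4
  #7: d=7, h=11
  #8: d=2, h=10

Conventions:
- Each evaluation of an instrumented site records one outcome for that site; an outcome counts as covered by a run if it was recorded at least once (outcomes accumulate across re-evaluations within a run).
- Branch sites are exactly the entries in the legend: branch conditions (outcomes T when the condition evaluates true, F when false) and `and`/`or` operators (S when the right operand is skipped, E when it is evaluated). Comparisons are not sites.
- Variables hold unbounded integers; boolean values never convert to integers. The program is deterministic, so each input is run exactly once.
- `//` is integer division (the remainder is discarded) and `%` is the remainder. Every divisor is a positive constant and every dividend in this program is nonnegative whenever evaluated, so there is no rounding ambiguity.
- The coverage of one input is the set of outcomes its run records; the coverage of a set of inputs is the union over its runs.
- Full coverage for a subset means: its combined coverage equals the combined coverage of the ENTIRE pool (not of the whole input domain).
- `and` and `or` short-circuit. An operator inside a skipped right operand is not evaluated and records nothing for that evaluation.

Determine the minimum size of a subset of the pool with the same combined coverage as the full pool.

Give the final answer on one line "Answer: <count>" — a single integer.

test 1 (d=9, h=8) fires B1->T, B2->F, B4->S, B3->T, B5->T, B8->F; hits B1=T, B2=F, B3=T, B4=S, B5=T, B8=F
test 2 (d=3, h=5) fires B1->F, B2->F, B4->E, B3->F, B6->F, B7->F, B8->F; hits B1=F, B2=F, B3=F, B4=E, B6=F, B7=F, B8=F
test 3 (d=9, h=6) fires B1->T, B2->F, B4->S, B3->T, B5->T, B8->F; hits B1=T, B2=F, B3=T, B4=S, B5=T, B8=F
test 4 (d=6, h=4) fires B1->T, B2->F, B4->S, B3->T, B5->T, B8->F; hits B1=T, B2=F, B3=T, B4=S, B5=T, B8=F
test 5 (d=7, h=9) fires B1->T, B2->F, B4->E, B3->T, B5->T, B8->T; hits B1=T, B2=F, B3=T, B4=E, B5=T, B8=T
test 6 (d=7, h=4) fires B1->T, B2->F, B4->S, B3->T, B5->T, B8->T; hits B1=T, B2=F, B3=T, B4=S, B5=T, B8=T
test 7 (d=7, h=11) fires B1->T, B2->F, B4->E, B3->T, B5->T, B8->T; hits B1=T, B2=F, B3=T, B4=E, B5=T, B8=T
test 8 (d=2, h=10) fires B1->F, B2->F, B4->E, B3->T, B5->F, B8->F; hits B1=F, B2=F, B3=T, B4=E, B5=F, B8=F
pool-wide coverage (13 outcomes): B1=T, B1=F, B2=F, B3=T, B3=F, B4=S, B4=E, B5=T, B5=F, B6=F, B7=F, B8=T, B8=F
no size-1 subset reaches all 13 outcomes (best union: 7/13)
no size-2 subset reaches all 13 outcomes (best union: 12/13)
inputs {2, 6, 8} (size 3) cover everything; no size-3 subset with a lexicographically smaller index list covers all 13

Answer: 3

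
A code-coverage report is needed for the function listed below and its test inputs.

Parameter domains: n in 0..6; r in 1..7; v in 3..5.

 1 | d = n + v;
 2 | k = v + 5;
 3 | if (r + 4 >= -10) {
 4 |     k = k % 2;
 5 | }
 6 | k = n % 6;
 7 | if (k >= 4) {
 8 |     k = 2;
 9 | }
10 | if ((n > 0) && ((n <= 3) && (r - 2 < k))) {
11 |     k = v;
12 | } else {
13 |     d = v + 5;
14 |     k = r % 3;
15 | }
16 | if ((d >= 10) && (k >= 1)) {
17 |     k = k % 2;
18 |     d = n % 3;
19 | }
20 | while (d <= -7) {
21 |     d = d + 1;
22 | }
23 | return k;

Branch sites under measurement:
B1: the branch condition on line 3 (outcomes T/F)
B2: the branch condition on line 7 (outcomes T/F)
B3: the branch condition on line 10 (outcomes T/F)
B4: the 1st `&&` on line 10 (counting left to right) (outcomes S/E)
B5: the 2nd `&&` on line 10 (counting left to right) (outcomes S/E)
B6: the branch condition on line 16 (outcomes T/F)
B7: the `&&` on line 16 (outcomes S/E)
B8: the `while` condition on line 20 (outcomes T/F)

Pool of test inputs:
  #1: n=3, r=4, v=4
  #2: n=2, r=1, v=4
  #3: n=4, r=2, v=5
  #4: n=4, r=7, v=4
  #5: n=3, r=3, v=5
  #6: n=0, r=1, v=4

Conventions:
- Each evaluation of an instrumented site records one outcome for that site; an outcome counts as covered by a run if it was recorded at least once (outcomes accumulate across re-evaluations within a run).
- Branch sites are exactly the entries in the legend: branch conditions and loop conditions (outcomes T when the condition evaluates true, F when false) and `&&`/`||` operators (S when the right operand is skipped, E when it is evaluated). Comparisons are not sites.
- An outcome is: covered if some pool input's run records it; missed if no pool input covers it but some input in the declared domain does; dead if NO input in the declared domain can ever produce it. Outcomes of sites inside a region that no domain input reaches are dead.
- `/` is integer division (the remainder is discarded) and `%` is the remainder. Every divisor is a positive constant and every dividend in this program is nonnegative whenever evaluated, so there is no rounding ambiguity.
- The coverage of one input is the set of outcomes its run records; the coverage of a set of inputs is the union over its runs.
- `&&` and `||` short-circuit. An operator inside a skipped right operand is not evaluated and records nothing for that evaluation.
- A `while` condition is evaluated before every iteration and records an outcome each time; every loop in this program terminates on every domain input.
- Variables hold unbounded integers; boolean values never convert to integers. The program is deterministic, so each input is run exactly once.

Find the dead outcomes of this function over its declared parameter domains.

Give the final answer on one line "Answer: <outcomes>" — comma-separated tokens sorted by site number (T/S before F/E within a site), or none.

exhaustive pass over the 147-input domain:
  B1=F: zero occurrences over every domain input -> dead
  B8=T: zero occurrences over every domain input -> dead
  reachable outcomes have witnesses, e.g. B1=T (e.g. n=0, r=1, v=3), B2=T (e.g. n=4, r=1, v=3), B2=F (e.g. n=0, r=1, v=3), B3=T (e.g. n=1, r=1, v=3)

Answer: B1=F, B8=T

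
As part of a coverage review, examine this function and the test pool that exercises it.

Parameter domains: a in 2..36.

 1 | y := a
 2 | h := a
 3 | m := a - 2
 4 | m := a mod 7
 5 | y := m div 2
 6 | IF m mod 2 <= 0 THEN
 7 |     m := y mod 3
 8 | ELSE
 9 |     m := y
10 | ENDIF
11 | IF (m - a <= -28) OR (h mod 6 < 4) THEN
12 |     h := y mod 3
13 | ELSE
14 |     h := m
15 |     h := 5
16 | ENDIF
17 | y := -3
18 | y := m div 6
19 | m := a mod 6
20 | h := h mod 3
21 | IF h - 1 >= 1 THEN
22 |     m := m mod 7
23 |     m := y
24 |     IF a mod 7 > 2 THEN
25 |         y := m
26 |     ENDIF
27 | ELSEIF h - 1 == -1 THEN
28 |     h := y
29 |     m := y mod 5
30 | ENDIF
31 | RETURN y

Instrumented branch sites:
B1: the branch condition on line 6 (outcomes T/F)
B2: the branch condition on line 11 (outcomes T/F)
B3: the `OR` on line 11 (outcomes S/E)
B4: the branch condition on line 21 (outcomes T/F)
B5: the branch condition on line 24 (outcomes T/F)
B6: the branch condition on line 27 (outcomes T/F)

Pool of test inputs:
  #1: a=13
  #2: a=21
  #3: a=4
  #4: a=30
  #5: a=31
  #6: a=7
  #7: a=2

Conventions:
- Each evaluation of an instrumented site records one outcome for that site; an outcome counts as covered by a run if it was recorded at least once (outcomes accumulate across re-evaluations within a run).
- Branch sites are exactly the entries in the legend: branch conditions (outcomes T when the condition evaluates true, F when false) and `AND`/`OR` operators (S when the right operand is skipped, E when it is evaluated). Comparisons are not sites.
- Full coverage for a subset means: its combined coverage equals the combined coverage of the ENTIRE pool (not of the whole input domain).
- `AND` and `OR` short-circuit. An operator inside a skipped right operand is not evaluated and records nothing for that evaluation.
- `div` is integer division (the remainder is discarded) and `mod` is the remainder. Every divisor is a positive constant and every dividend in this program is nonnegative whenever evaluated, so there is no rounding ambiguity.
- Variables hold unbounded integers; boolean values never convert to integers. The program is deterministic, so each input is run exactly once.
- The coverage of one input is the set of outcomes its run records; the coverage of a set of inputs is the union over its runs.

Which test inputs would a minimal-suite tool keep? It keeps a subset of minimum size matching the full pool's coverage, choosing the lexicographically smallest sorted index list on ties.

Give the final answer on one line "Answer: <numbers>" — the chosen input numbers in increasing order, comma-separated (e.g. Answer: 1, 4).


input #1, a=13: events B1->T, B3->E, B2->T, B4->F, B6->T; outcomes B1=T, B2=T, B3=E, B4=F, B6=T
input #2, a=21: events B1->T, B3->E, B2->T, B4->F, B6->T; outcomes B1=T, B2=T, B3=E, B4=F, B6=T
input #3, a=4: events B1->T, B3->E, B2->F, B4->T, B5->T; outcomes B1=T, B2=F, B3=E, B4=T, B5=T
input #4, a=30: events B1->T, B3->S, B2->T, B4->F, B6->F; outcomes B1=T, B2=T, B3=S, B4=F, B6=F
input #5, a=31: events B1->F, B3->S, B2->T, B4->F, B6->F; outcomes B1=F, B2=T, B3=S, B4=F, B6=F
input #6, a=7: events B1->T, B3->E, B2->T, B4->F, B6->T; outcomes B1=T, B2=T, B3=E, B4=F, B6=T
input #7, a=2: events B1->T, B3->E, B2->T, B4->F, B6->F; outcomes B1=T, B2=T, B3=E, B4=F, B6=F
union over all inputs: B1=T, B1=F, B2=T, B2=F, B3=S, B3=E, B4=T, B4=F, B5=T, B6=T, B6=F (11 outcomes)
checked all size-1 subsets: none covers 11 outcomes (max 5/11)
checked all size-2 subsets: none covers 11 outcomes (max 10/11)
inputs {1, 3, 5} (size 3) cover everything; no size-3 subset with a lexicographically smaller index list covers all 11
Answer: 1, 3, 5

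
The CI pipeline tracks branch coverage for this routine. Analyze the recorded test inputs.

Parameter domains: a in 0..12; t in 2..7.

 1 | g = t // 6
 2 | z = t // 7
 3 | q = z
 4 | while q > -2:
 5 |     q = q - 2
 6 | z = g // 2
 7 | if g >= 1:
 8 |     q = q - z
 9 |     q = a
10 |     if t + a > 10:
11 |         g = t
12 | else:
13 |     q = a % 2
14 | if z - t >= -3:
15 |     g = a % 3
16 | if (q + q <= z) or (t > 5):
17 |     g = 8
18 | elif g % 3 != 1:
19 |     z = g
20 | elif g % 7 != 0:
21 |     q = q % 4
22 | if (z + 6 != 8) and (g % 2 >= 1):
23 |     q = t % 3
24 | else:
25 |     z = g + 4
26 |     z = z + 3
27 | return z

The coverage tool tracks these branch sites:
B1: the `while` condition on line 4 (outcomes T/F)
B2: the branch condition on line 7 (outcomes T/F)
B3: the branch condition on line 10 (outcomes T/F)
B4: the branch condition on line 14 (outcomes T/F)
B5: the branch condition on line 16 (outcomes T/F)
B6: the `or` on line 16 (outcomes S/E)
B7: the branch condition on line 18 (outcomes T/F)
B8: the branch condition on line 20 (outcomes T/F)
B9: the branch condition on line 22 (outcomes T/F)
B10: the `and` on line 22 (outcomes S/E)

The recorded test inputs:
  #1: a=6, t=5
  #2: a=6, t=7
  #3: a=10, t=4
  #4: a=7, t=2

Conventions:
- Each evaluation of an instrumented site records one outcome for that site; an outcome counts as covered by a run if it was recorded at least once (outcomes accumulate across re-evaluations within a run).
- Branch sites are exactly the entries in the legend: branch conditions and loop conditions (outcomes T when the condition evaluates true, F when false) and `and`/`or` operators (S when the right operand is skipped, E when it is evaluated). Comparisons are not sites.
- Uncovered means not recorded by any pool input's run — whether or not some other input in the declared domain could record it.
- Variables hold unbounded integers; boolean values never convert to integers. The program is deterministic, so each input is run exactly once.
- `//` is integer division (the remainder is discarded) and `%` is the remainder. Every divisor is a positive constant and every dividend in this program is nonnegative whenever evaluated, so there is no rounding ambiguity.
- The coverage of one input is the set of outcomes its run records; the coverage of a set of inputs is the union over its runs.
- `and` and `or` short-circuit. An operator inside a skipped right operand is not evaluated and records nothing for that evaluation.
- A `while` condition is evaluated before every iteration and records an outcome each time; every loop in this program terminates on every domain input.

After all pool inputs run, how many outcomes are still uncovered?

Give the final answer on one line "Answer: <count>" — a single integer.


run #1 (a=6, t=5) runs B1->T, B1->F, B2->F, B4->F, B6->S, B5->T, B10->E, B9->F; records B1=T, B1=F, B2=F, B4=F, B5=T, B6=S, B9=F, B10=E
run #2 (a=6, t=7) runs B1->T, B1->T, B1->F, B2->T, B3->T, B4->F, B6->E, B5->T, B10->E, B9->F; records B1=T, B1=F, B2=T, B3=T, B4=F, B5=T, B6=E, B9=F, B10=E
run #3 (a=10, t=4) runs B1->T, B1->F, B2->F, B4->F, B6->S, B5->T, B10->E, B9->F; records B1=T, B1=F, B2=F, B4=F, B5=T, B6=S, B9=F, B10=E
run #4 (a=7, t=2) runs B1->T, B1->F, B2->F, B4->T, B6->E, B5->F, B7->F, B8->T, B10->E, B9->T; records B1=T, B1=F, B2=F, B4=T, B5=F, B6=E, B7=F, B8=T, B9=T, B10=E
union over the pool: B1=T, B1=F, B2=T, B2=F, B3=T, B4=T, B4=F, B5=T, B5=F, B6=S, B6=E, B7=F, B8=T, B9=T, B9=F, B10=E
uncovered (4 of 20): B3=F, B7=T, B8=F, B10=S
Answer: 4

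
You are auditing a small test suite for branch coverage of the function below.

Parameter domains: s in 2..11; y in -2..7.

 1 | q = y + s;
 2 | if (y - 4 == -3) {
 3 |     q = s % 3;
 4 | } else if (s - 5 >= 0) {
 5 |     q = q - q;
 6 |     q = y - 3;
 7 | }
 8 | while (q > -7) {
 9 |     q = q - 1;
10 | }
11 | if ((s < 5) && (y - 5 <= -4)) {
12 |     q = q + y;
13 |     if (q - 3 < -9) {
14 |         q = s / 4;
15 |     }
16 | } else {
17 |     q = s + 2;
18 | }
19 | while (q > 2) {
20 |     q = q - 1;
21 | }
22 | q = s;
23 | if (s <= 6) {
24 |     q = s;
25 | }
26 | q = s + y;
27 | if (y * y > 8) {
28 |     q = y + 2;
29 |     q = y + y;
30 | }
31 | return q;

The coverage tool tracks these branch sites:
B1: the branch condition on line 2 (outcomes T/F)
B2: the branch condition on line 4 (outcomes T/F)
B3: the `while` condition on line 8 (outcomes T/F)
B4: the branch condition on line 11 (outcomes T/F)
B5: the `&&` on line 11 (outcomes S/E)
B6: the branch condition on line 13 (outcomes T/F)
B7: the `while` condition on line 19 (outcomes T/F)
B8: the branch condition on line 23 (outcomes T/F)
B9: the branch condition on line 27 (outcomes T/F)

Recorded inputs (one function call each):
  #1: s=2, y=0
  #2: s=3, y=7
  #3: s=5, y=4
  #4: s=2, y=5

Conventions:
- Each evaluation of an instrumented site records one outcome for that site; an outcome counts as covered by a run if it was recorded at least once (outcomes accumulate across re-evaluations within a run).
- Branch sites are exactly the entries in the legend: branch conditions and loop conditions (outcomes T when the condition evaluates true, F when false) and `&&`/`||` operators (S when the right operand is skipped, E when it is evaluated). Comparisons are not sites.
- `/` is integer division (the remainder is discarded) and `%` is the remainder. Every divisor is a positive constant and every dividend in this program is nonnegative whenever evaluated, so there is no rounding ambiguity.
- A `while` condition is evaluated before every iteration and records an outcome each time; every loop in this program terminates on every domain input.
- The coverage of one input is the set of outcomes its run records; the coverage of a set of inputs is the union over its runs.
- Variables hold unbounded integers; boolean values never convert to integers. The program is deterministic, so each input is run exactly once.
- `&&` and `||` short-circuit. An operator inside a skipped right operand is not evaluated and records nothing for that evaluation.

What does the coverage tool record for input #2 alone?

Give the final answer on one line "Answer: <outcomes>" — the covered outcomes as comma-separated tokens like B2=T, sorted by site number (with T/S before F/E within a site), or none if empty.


Simulating input #2 (s=3, y=7) step by step:
  B1->F, B2->F, B3->T, B3->T, B3->T, B3->T, B3->T, B3->T, B3->T, B3->T
  B3->T, B3->T, B3->T, B3->T, B3->T, B3->T, B3->T, B3->T, B3->T, B3->F
  B5->E, B4->F, B7->T, B7->T, B7->T, B7->F, B8->T, B9->T
as a set, this run covers: B1=F, B2=F, B3=T, B3=F, B4=F, B5=E, B7=T, B7=F, B8=T, B9=T
Answer: B1=F, B2=F, B3=T, B3=F, B4=F, B5=E, B7=T, B7=F, B8=T, B9=T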